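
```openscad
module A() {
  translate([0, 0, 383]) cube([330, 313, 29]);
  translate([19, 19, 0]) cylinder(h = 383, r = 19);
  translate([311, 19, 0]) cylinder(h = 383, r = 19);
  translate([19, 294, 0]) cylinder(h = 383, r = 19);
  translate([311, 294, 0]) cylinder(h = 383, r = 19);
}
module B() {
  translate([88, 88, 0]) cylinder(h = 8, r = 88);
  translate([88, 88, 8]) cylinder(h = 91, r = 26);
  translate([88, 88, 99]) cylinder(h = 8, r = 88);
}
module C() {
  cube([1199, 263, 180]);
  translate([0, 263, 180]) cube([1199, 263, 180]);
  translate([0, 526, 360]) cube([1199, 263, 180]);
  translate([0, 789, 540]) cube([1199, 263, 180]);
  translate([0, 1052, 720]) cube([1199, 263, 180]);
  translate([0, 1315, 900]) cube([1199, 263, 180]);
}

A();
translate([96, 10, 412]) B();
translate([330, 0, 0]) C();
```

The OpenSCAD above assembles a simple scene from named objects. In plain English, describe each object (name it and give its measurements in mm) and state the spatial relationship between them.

A is a simple wooden stool: a rectangular seat 330 mm (x) by 313 mm (y), 29 mm thick, top face at z = 412 mm, on four round legs, each 38 mm in diameter. The legs rest on z = 0, each leg's axis is inset half a diameter from the nearest pair of seat edges (so the leg's bounding box is flush with the corner).

B is a spool: two coaxial disc flanges of radius 88 mm and thickness 8 mm, joined by a core cylinder of radius 26 mm and height 91 mm. The lower flange rests on z = 0 and the three cylinders share a vertical axis.

C is a run of 6 identical solid stair steps. Each tread is 1199×263 mm and each step block is 180 mm high. Step 1 rests on the floor; step k is offset from step 1 by (k−1)×263 mm in y and (k−1)×180 mm in z.

The spool is on top of the stool. The staircase is against the stool's +x side, with their −y faces flush.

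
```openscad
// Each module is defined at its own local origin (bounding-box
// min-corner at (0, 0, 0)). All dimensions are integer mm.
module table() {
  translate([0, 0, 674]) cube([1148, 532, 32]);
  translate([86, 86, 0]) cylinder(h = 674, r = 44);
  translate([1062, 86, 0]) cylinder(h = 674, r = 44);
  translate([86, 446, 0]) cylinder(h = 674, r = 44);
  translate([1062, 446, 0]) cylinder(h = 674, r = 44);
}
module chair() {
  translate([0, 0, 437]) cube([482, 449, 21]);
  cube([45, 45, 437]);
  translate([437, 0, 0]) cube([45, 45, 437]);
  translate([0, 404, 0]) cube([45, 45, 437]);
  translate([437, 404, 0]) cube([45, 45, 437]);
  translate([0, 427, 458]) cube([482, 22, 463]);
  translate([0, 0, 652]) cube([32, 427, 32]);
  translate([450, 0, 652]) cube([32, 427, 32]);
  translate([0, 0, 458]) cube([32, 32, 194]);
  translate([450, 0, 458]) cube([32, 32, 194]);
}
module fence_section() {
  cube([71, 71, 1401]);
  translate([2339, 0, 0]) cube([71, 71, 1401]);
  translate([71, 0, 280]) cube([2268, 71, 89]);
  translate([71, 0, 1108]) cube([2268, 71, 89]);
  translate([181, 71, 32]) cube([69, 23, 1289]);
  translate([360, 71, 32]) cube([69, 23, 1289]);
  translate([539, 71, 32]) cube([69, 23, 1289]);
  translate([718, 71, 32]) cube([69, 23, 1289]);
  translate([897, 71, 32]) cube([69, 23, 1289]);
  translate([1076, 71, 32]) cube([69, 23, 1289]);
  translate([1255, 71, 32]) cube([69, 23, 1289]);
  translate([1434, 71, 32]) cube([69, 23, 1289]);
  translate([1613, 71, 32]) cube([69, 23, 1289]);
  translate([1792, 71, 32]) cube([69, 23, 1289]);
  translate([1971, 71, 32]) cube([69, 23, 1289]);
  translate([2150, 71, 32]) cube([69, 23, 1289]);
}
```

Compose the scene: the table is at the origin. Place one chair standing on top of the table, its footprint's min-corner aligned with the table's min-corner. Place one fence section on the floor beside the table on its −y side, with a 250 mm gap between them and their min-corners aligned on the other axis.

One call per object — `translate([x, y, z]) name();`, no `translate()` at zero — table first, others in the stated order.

table();
translate([0, 0, 706]) chair();
translate([0, -344, 0]) fence_section();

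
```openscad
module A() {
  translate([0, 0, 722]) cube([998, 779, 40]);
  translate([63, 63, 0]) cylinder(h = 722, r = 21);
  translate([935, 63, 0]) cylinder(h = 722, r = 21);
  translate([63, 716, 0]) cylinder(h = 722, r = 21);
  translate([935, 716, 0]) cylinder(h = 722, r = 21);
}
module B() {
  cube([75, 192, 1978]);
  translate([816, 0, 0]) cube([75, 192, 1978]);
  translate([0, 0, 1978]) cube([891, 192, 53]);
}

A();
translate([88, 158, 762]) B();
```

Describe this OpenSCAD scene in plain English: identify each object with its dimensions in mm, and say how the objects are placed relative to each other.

A is a table with a 998×779 mm rectangular top, 40 mm thick, top surface at z = 762 mm, supported by four round legs of 42 mm diameter, each leg's bounding box inset 42 mm from the nearest pair of top edges, running from the floor.

B is a rectangular door frame: two vertical jambs of 75×192 mm section, 1978 mm tall, with a clear opening 741 mm wide between their inner faces. A header 53 mm tall and 192 mm deep lies on top of the jambs and spans the full outside width.

The door frame is on top of the table.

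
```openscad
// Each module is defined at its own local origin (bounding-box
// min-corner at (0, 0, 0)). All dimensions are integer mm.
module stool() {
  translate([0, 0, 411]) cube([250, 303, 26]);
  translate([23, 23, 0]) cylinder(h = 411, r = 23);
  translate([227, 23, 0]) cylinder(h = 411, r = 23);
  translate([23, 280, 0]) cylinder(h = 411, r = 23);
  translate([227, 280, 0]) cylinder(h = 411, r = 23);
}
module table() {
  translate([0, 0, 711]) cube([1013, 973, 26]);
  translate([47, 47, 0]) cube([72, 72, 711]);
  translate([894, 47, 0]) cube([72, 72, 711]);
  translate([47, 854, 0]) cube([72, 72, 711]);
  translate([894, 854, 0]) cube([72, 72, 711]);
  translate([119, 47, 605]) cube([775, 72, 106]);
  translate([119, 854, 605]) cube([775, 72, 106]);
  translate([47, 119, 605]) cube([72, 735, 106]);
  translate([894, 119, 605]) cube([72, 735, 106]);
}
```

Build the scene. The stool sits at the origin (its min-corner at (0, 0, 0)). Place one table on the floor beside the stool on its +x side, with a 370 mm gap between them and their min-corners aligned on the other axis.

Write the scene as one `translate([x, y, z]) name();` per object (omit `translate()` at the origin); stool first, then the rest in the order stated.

stool();
translate([620, 0, 0]) table();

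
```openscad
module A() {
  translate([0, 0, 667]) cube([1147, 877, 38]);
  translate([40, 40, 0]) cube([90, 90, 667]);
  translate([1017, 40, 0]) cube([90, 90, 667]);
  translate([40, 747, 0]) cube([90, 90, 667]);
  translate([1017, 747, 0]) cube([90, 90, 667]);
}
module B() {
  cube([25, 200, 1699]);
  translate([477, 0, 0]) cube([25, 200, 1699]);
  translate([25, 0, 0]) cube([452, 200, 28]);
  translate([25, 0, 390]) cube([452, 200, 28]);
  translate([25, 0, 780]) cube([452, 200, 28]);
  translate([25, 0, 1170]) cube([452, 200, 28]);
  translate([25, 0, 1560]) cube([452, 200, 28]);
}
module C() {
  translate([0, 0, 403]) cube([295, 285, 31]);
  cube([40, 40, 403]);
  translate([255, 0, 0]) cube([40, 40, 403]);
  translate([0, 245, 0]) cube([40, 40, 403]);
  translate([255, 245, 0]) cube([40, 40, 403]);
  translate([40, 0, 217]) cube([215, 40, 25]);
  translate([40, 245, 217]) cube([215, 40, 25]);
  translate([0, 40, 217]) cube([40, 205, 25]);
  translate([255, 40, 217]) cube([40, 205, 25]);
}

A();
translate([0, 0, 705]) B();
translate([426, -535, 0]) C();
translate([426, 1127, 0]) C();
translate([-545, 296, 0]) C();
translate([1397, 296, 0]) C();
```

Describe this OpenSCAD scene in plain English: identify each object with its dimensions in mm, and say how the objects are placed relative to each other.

A is a table: top 1147 mm (x) × 877 mm (y), 38 mm thick, upper face at z = 705 mm, on four 90×90 mm square legs, each inset 40 mm from the nearest pair of top edges, running from z = 0 to the bottom of the top.

B is an open bookshelf. Two side panels, each 25 mm thick, 200 mm deep and 1699 mm tall, stand 502 mm apart (outside-to-outside). Between them sit 5 shelves, each 28 mm thick and 200 mm deep, spanning the full gap between the sides. The bottom shelf rests on the floor (its underside at z = 0) and the clear gap between one shelf's top and the next shelf's underside is 362 mm.

C is a four-legged stool. The seat is 295×285 mm, 31 mm thick, top at z = 434 mm. It stands on four square legs, each 40×40 mm in cross-section, from z = 0 to the seat underside, each flush with a corner of the seat. Four stretchers, 40 mm wide and 25 mm tall, connect adjacent legs with their undersides at z = 217 mm, each running between the inner faces of the legs it joins and aligned with the legs' outer faces on the other axis.

The bookshelf is on top of the table. Four stools sit around the table at the −y, +y, −x, +x sides.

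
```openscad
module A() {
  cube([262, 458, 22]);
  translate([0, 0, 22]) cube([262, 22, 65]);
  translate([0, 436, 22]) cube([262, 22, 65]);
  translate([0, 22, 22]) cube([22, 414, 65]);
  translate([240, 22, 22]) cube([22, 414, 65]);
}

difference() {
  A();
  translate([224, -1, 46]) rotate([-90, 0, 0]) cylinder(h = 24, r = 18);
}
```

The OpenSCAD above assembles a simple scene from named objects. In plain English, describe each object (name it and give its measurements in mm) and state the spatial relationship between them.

A is an open storage box with external size 262×458×87 mm and wall thickness 22 mm (the base is also 22 mm thick). The base covers the whole footprint; the four walls stand on the base, with the y-facing walls full-width and the x-facing walls fitting between their inner faces.

The open box has a circular hole of radius 18 mm through its front wall, centred at (x = 224, z = 46).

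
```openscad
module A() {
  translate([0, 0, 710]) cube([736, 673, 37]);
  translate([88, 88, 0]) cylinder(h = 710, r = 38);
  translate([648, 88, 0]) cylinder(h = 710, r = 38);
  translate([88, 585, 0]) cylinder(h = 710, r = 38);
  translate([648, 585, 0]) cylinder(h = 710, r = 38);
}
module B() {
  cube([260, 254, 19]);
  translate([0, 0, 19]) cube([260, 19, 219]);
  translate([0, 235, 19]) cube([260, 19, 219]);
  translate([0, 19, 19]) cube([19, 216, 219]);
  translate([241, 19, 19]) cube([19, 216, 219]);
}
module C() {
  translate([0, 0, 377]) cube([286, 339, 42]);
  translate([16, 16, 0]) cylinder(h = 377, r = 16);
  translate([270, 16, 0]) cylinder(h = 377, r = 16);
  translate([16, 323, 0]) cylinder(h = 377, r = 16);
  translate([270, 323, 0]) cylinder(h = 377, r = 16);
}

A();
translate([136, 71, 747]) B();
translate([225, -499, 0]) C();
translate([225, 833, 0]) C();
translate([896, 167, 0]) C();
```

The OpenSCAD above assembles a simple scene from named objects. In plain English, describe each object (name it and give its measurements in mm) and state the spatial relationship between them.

A is a table with a 736×673 mm rectangular top, 37 mm thick, top surface at z = 747 mm, supported by four round legs of 76 mm diameter, each leg's bounding box inset 50 mm from the nearest pair of top edges, running from the floor.

B is an open storage box with external size 260×254×238 mm and wall thickness 19 mm (the base is also 19 mm thick). The base covers the whole footprint; the four walls stand on the base, with the y-facing walls full-width and the x-facing walls fitting between their inner faces.

C is a simple wooden stool: a rectangular seat 286 mm (x) by 339 mm (y), 42 mm thick, top face at z = 419 mm, on four round legs, each 32 mm in diameter. The legs rest on z = 0, each leg's axis is inset half a diameter from the nearest pair of seat edges (so the leg's bounding box is flush with the corner).

The open box is on top of the table. Three stools sit around the table at the −y, +y, +x sides.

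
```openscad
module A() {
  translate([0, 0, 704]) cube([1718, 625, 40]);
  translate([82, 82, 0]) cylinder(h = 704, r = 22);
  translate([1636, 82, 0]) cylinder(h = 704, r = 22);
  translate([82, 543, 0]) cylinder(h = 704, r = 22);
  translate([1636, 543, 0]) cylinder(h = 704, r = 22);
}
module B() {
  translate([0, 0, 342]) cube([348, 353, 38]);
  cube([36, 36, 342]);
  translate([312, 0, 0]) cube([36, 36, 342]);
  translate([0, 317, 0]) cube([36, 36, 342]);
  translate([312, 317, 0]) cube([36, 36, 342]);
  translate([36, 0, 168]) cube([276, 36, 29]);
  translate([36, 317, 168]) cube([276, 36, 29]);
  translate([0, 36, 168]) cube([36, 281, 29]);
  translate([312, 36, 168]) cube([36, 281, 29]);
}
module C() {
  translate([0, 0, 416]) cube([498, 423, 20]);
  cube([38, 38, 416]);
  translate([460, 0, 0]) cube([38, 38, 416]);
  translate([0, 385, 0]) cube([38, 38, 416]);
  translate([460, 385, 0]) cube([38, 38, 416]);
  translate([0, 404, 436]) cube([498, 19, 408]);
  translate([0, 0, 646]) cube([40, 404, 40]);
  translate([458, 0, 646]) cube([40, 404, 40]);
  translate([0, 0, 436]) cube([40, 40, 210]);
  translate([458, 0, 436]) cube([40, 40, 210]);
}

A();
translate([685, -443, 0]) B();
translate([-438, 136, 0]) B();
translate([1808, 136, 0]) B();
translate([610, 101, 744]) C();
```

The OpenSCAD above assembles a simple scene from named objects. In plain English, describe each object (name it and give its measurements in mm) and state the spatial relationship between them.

A is a table: top 1718 mm (x) × 625 mm (y), 40 mm thick, upper face at z = 744 mm, on four round legs of 44 mm diameter, each leg's bounding box inset 60 mm from the nearest pair of top edges, running from z = 0 to the bottom of the top.

B is a four-legged stool. The seat is 348×353 mm, 38 mm thick, top at z = 380 mm. It stands on four square legs, each 36×36 mm in cross-section, from z = 0 to the seat underside, each flush with a corner of the seat. Four stretchers, 36 mm wide and 29 mm tall, connect adjacent legs with their undersides at z = 168 mm, each running between the inner faces of the legs it joins and aligned with the legs' outer faces on the other axis.

C is a chair: 498×423 mm seat, 20 mm thick, top at z = 436 mm, on four 38 mm square corner legs flush with the seat edges. A 19 mm thick backrest slab spans the full seat width, extending 408 mm above the seat top, its back face flush with the seat's +y edge. Two armrests of 40×40 mm section run along each side from the seat's front edge to the front of the backrest, top faces 250 mm above the seat top and outer faces flush with the seat's x-edges; a 40×40 mm post under the front of each armrest stands on the seat at the front corner.

Three stools sit around the table at the −y, −x, +x sides. The chair is on top of the table, centred.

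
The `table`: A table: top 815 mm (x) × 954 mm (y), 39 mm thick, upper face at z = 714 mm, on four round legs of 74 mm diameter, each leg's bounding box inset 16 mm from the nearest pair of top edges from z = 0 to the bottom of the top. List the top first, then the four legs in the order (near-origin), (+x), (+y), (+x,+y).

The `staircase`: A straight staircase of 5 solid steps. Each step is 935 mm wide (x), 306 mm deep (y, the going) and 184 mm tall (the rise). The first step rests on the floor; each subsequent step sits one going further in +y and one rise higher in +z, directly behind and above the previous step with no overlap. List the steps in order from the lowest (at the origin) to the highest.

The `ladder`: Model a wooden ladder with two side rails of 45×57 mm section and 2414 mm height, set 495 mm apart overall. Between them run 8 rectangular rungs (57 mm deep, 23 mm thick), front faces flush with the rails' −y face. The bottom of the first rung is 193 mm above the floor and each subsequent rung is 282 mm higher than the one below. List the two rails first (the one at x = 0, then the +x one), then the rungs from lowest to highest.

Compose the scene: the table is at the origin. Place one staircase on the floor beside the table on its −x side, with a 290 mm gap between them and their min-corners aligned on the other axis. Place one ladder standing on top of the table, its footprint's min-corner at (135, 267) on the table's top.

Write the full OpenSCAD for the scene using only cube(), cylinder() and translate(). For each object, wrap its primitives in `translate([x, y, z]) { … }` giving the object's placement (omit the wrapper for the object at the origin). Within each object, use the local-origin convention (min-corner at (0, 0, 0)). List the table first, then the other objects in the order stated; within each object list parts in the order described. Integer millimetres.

translate([0, 0, 675]) cube([815, 954, 39]);
translate([53, 53, 0]) cylinder(h = 675, r = 37);
translate([762, 53, 0]) cylinder(h = 675, r = 37);
translate([53, 901, 0]) cylinder(h = 675, r = 37);
translate([762, 901, 0]) cylinder(h = 675, r = 37);
translate([-1225, 0, 0]) {
  cube([935, 306, 184]);
  translate([0, 306, 184]) cube([935, 306, 184]);
  translate([0, 612, 368]) cube([935, 306, 184]);
  translate([0, 918, 552]) cube([935, 306, 184]);
  translate([0, 1224, 736]) cube([935, 306, 184]);
}
translate([135, 267, 714]) {
  cube([45, 57, 2414]);
  translate([450, 0, 0]) cube([45, 57, 2414]);
  translate([45, 0, 193]) cube([405, 57, 23]);
  translate([45, 0, 475]) cube([405, 57, 23]);
  translate([45, 0, 757]) cube([405, 57, 23]);
  translate([45, 0, 1039]) cube([405, 57, 23]);
  translate([45, 0, 1321]) cube([405, 57, 23]);
  translate([45, 0, 1603]) cube([405, 57, 23]);
  translate([45, 0, 1885]) cube([405, 57, 23]);
  translate([45, 0, 2167]) cube([405, 57, 23]);
}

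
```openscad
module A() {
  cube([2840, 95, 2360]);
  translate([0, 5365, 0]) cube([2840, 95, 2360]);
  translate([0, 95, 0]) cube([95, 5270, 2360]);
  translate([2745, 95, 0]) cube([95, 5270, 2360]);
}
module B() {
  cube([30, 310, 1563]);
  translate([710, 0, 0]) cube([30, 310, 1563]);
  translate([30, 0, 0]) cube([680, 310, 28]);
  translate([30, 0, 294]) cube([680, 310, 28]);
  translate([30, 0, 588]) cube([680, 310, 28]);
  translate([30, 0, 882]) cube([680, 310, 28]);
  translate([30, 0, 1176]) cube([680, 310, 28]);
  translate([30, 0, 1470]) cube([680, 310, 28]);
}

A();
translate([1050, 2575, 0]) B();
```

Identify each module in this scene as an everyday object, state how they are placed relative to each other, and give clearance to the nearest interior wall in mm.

A is a house frame. B is a bookshelf. The bookshelf sits inside the house frame, centred. The clearance to the nearest interior wall is 955 mm.

Clearances: x = 955, y = 2480; minimum 955 mm.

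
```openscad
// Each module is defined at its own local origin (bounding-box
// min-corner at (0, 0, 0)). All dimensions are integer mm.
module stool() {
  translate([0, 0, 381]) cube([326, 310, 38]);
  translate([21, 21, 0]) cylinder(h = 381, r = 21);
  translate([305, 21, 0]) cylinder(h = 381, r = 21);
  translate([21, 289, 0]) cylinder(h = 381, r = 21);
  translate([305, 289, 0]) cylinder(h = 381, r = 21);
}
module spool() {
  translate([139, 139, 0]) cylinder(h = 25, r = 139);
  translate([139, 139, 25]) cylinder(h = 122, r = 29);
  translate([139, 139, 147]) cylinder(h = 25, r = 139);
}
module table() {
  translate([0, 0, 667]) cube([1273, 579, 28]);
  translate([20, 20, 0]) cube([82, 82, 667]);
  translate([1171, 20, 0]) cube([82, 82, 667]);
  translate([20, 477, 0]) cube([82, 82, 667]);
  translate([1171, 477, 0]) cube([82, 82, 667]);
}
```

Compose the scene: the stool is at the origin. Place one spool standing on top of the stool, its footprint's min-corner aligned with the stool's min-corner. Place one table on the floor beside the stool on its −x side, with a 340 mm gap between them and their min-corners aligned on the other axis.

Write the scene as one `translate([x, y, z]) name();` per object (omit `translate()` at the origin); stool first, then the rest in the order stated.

stool();
translate([0, 0, 419]) spool();
translate([-1613, 0, 0]) table();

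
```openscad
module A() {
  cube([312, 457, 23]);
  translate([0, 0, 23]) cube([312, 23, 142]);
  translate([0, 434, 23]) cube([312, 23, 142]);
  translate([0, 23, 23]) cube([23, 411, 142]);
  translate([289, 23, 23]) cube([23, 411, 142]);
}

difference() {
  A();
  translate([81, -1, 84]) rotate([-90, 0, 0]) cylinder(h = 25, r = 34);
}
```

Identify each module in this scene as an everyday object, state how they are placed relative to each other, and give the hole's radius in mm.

A is an open box. The open box has a circular hole through its front wall. The hole's radius is 34 mm.

The subtracted cylinder has r = 34 mm.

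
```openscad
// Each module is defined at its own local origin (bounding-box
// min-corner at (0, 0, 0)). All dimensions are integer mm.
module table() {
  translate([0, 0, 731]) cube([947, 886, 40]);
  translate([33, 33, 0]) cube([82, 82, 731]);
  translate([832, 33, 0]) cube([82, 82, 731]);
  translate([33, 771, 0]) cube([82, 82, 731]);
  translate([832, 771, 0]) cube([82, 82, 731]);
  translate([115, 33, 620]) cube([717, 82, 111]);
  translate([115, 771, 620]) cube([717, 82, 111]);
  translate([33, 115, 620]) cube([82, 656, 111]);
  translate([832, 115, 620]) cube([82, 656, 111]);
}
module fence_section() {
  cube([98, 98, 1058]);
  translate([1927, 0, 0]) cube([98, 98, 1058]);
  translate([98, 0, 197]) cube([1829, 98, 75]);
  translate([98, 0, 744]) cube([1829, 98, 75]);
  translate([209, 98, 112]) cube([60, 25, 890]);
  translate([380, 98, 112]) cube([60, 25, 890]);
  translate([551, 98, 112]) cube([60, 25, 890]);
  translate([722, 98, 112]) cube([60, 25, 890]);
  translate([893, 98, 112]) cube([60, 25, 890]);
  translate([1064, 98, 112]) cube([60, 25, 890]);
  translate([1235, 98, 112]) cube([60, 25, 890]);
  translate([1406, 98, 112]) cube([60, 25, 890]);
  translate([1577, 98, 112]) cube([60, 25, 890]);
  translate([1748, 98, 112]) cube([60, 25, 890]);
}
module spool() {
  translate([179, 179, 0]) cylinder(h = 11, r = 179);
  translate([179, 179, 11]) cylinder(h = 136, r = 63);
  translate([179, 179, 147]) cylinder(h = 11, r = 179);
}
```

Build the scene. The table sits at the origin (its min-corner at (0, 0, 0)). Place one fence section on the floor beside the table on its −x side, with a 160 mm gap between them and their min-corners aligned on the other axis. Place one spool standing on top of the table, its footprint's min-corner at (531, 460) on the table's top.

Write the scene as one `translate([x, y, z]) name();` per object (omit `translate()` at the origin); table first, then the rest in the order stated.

table();
translate([-2185, 0, 0]) fence_section();
translate([531, 460, 771]) spool();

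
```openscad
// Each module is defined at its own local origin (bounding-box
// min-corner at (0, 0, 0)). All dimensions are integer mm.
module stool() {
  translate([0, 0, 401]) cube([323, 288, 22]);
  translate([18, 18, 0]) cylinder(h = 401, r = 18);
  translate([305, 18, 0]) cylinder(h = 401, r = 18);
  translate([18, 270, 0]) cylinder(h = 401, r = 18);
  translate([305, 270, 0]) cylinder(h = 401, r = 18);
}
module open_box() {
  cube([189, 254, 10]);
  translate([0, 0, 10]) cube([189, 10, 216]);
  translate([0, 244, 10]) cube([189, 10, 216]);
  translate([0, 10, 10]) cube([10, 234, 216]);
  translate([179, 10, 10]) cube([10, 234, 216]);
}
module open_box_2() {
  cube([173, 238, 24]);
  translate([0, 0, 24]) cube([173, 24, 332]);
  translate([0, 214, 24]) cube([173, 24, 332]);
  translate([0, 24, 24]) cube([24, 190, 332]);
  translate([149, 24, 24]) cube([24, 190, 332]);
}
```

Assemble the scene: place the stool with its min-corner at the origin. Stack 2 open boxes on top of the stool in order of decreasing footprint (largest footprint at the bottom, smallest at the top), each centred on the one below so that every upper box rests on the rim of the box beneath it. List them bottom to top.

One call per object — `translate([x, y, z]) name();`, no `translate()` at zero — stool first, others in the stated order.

stool();
translate([67, 17, 423]) open_box();
translate([75, 25, 649]) open_box_2();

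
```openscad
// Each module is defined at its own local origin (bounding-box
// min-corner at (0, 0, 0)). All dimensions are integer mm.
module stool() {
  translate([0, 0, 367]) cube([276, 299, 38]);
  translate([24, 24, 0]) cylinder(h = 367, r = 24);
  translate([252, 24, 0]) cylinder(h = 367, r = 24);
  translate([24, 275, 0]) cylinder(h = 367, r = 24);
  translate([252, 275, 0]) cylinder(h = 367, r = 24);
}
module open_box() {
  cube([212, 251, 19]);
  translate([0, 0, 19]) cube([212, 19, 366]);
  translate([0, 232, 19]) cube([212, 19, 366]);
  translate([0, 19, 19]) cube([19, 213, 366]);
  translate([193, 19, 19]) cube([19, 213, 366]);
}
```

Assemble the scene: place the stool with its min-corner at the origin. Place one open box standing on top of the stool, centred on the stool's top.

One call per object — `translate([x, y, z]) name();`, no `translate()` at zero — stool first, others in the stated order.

stool();
translate([32, 24, 405]) open_box();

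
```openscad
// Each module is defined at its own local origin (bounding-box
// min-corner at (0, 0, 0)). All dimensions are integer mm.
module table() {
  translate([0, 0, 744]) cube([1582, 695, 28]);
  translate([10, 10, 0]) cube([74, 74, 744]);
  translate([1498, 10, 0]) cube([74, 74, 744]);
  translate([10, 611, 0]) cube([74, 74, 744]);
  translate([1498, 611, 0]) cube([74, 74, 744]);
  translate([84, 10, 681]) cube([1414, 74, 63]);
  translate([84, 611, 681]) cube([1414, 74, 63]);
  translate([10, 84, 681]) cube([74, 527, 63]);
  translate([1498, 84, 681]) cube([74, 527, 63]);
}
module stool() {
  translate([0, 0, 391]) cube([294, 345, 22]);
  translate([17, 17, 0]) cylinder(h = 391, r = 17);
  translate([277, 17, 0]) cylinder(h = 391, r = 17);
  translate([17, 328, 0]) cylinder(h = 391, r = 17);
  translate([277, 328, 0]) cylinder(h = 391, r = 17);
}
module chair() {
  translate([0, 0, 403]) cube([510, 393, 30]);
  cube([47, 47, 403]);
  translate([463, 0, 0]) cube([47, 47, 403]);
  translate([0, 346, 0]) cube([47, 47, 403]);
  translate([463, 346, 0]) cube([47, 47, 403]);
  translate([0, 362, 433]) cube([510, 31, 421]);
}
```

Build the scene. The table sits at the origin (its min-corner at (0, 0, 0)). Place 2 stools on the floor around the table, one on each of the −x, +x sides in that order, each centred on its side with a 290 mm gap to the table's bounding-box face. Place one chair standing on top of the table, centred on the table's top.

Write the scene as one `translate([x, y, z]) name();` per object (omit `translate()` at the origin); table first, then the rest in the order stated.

table();
translate([-584, 175, 0]) stool();
translate([1872, 175, 0]) stool();
translate([536, 151, 772]) chair();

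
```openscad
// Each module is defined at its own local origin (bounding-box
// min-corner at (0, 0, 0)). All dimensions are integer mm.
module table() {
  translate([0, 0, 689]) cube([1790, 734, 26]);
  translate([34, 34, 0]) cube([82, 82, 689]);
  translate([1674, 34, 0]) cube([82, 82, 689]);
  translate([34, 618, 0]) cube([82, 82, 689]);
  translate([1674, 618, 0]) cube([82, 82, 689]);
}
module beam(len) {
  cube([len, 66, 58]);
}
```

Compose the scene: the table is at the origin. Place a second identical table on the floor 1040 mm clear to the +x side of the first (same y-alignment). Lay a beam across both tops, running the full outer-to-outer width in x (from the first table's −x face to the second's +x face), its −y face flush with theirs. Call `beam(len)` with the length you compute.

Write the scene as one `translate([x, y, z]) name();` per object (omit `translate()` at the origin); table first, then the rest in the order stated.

table();
translate([2830, 0, 0]) table();
translate([0, 0, 715]) beam(4620);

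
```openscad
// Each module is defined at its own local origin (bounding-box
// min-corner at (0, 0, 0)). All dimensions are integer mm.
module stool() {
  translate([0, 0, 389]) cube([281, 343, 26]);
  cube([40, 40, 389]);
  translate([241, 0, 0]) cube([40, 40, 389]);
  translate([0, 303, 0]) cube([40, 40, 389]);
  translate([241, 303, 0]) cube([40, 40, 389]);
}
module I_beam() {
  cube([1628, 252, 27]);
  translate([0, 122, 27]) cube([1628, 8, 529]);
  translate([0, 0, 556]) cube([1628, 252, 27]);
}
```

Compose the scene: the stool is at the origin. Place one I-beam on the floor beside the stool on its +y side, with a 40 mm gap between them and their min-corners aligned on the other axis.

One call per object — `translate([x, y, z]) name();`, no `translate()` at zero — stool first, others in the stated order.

stool();
translate([0, 383, 0]) I_beam();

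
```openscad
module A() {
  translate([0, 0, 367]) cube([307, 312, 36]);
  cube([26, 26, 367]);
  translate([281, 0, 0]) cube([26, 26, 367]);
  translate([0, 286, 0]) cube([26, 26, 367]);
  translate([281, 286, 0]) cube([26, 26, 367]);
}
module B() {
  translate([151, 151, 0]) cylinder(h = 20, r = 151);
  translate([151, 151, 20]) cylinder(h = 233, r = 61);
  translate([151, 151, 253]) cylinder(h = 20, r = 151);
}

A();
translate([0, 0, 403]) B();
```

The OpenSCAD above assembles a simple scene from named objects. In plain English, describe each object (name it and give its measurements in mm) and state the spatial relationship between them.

A is a simple wooden stool: a rectangular seat 307 mm (x) by 312 mm (y), 36 mm thick, top face at z = 403 mm, on four square legs, each 26×26 mm in cross-section. The legs rest on z = 0, each flush with a corner of the seat.

B is a spool: two coaxial disc flanges of radius 151 mm and thickness 20 mm, joined by a core cylinder of radius 61 mm and height 233 mm. The lower flange rests on z = 0 and the three cylinders share a vertical axis.

The spool is on top of the stool.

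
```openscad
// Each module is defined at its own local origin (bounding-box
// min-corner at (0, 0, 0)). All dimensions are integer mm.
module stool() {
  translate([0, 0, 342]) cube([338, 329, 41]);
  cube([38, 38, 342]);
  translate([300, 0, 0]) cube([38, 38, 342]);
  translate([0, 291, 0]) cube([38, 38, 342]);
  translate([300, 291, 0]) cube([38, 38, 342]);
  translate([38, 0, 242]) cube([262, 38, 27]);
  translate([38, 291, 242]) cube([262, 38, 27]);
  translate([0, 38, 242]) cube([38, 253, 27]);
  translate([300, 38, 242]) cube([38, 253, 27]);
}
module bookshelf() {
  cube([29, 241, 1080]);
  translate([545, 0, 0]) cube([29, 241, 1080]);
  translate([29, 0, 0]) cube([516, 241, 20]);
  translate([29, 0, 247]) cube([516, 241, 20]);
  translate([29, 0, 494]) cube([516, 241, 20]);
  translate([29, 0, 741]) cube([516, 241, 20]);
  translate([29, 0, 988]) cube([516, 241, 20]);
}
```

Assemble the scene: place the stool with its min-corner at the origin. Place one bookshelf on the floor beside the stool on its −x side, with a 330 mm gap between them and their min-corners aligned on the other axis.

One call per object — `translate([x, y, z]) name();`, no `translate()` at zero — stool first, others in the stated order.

stool();
translate([-904, 0, 0]) bookshelf();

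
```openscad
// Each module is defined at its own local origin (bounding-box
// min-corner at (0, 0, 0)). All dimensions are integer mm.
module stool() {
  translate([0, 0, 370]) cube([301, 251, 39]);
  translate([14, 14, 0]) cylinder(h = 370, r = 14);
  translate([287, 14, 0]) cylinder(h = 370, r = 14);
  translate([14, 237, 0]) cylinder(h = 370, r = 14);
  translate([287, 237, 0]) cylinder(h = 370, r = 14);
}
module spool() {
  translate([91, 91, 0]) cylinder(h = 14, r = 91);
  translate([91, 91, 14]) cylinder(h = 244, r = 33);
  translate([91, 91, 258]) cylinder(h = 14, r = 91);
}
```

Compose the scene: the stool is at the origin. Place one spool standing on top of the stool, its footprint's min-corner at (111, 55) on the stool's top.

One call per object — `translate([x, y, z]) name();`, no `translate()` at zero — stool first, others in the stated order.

stool();
translate([111, 55, 409]) spool();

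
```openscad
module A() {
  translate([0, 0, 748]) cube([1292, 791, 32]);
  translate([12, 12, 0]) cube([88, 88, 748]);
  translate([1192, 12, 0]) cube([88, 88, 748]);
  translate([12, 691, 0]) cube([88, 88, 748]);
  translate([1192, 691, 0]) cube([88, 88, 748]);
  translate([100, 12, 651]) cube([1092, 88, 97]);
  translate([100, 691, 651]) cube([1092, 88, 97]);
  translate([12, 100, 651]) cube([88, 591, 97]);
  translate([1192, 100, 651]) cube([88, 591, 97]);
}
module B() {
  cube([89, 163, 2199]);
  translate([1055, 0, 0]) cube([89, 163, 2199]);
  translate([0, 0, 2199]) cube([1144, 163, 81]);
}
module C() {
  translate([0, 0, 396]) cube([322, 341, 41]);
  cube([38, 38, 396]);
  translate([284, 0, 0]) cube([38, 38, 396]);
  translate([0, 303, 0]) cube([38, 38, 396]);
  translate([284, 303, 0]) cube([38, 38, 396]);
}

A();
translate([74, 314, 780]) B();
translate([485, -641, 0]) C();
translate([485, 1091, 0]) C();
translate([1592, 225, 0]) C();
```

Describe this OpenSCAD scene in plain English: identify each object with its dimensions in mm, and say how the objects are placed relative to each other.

A is a table with a 1292×791 mm rectangular top, 32 mm thick, top surface at z = 780 mm, supported by four 88×88 mm square legs, each inset 12 mm from the nearest pair of top edges, running from the floor. Four apron rails, 88 mm thick and 97 mm tall, run between adjacent legs with their top edges flush with the underside of the top and their outer faces flush with the legs' outer faces.

B is a rectangular door frame: two vertical jambs of 89×163 mm section, 2199 mm tall, with a clear opening 966 mm wide between their inner faces. A header 81 mm tall and 163 mm deep lies on top of the jambs and spans the full outside width.

C is a four-legged stool. The seat is 322×341 mm, 41 mm thick, top at z = 437 mm. It stands on four square legs, each 38×38 mm in cross-section, from z = 0 to the seat underside, each flush with a corner of the seat.

The door frame is on top of the table, centred. Three stools sit around the table at the −y, +y, +x sides.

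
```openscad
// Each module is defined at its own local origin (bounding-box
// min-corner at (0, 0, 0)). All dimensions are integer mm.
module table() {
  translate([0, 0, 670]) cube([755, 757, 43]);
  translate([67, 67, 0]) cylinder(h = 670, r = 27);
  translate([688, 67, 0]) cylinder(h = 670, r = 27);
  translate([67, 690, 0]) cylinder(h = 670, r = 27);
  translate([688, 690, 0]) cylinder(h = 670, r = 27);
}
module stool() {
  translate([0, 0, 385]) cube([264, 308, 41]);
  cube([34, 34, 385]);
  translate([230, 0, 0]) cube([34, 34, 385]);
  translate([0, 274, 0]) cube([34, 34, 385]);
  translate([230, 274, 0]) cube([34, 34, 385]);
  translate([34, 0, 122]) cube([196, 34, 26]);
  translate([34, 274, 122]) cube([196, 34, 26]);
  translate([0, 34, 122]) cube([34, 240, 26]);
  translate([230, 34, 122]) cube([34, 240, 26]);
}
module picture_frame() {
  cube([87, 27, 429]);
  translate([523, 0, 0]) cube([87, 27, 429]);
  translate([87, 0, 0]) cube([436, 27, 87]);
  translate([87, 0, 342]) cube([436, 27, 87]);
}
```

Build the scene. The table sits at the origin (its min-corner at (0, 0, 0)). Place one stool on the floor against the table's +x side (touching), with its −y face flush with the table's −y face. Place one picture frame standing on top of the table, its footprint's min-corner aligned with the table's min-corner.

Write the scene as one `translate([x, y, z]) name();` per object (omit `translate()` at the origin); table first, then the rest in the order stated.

table();
translate([755, 0, 0]) stool();
translate([0, 0, 713]) picture_frame();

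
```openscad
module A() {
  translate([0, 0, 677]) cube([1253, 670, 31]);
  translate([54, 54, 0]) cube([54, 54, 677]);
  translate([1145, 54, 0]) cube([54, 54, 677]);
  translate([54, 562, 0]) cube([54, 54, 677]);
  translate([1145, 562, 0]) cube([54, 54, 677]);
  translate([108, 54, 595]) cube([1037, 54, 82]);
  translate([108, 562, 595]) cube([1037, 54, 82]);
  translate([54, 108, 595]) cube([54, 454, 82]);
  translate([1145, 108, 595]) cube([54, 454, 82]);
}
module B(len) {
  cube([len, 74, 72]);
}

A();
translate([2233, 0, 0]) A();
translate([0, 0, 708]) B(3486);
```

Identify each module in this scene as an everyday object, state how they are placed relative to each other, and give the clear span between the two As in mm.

A is a table. B is a beam. A beam spans the tops of two tables. The clear span between the two tables is 980 mm.

Second table starts at x = 2233; first ends at x = 1253; clear span = 2233 − 1253 = 980 mm.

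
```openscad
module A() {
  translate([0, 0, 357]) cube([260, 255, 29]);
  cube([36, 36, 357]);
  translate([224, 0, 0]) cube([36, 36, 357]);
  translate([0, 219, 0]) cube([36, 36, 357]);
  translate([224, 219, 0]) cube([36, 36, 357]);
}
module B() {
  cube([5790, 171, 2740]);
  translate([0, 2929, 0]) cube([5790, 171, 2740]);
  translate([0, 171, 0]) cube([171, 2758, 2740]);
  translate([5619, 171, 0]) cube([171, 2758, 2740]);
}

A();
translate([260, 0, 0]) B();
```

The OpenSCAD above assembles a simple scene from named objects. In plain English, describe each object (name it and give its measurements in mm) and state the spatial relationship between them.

A is a four-legged stool. The seat is a 260×255×29 mm slab whose top surface is at z = 386 mm; four square legs, each 36×36 mm in cross-section, run from the floor (z = 0) to the underside of the seat, each flush with a corner of the seat.

B is the wall frame of a small rectangular building: four walls, each 2740 mm tall and 171 mm thick, enclosing a footprint 5790 mm (x) by 3100 mm (y) outside-to-outside, with no floor or roof. The front and back walls (the −y and +y sides) span the full width; the two side walls fit between them.

The house frame is against the stool's +x side, with their −y faces flush.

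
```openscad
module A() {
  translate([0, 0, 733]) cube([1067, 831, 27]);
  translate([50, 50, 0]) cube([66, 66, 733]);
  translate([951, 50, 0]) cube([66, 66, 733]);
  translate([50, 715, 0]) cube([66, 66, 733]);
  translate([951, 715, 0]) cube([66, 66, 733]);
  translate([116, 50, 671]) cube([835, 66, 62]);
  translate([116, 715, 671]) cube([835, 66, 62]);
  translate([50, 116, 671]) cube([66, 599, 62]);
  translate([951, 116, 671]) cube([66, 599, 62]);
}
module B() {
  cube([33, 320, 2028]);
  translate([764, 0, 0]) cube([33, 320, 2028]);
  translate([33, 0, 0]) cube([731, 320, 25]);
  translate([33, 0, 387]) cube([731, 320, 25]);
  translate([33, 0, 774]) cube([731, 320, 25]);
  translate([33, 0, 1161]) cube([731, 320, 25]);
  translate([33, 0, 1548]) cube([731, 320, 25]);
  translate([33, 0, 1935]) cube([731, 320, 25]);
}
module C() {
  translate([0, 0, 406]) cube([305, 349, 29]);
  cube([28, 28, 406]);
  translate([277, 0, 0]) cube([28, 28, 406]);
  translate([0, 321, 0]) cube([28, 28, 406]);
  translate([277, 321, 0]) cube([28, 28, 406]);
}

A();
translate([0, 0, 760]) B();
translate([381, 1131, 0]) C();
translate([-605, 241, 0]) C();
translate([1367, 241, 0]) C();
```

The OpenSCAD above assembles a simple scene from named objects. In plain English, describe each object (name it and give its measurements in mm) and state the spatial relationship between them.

A is a table: top 1067 mm (x) × 831 mm (y), 27 mm thick, upper face at z = 760 mm, on four 66×66 mm square legs, each inset 50 mm from the nearest pair of top edges, running from z = 0 to the bottom of the top. Four apron rails, 66 mm thick and 62 mm tall, run between adjacent legs with their top edges flush with the underside of the top and their outer faces flush with the legs' outer faces.

B is an open bookshelf. Two side panels, each 33 mm thick, 320 mm deep and 2028 mm tall, stand 797 mm apart (outside-to-outside). Between them sit 6 shelves, each 25 mm thick and 320 mm deep, spanning the full gap between the sides. The bottom shelf rests on the floor (its underside at z = 0) and the clear gap between one shelf's top and the next shelf's underside is 362 mm.

C is a four-legged stool. The seat is 305×349 mm, 29 mm thick, top at z = 435 mm. It stands on four square legs, each 28×28 mm in cross-section, from z = 0 to the seat underside, each flush with a corner of the seat.

The bookshelf is on top of the table. Three stools sit around the table at the +y, −x, +x sides.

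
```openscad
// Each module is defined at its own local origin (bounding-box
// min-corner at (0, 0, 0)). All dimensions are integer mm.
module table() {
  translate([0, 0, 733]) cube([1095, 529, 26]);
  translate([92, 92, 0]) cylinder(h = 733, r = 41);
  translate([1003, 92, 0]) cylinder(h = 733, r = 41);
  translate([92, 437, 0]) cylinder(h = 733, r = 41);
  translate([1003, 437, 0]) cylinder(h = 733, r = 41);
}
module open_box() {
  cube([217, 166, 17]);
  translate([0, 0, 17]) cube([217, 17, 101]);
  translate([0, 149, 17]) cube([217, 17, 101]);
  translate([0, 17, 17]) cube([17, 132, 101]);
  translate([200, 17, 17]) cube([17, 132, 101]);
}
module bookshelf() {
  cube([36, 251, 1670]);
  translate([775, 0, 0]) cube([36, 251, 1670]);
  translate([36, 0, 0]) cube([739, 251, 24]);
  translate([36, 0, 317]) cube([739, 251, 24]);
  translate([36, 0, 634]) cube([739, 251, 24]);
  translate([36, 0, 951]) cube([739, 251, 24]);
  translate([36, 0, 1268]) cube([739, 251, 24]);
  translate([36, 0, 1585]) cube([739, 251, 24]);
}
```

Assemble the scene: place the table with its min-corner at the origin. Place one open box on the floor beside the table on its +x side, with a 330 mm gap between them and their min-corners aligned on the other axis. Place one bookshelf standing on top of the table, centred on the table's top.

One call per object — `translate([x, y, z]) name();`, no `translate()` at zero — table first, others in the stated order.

table();
translate([1425, 0, 0]) open_box();
translate([142, 139, 759]) bookshelf();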